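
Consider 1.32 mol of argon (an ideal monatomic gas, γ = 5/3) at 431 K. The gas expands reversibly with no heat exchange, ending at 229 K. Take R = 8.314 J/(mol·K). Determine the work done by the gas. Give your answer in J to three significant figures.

W ≈ 3330 J

Adiabatic ⇒ Q = 0, so W_by = −ΔU = nCᵥ(T₁ − T₂).
Cᵥ = 3R/2 = 12.47 J/(mol·K).
W = (1.32)(12.47)(431 − 229) = 3325 J.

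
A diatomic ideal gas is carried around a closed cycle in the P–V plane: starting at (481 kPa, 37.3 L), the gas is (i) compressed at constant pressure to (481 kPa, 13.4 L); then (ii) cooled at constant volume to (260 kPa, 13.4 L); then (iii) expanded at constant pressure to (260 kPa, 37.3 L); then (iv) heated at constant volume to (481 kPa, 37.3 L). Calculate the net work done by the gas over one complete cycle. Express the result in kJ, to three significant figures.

Constant-volume legs do no work.
W(i) = (481)(13.4 − 37.3) = -11496 J; W(iii) = (260)(37.3 − 13.4) = 6214 J.
W_net = -11496 + 6214 = -5282 J (the counter-clockwise enclosed area).

W_net ≈ -5.28 kJ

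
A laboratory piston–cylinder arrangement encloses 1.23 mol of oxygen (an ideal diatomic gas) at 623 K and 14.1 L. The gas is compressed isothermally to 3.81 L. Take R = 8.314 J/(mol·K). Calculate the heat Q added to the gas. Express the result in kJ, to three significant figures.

Isothermal ⇒ ΔU = 0, so Q = W = nRT ln(V₂/V₁).
Q = (1.23)(8.314)(623) ln(3.81/14.1) = 6371 × -1.309 = -8337 J.

Q ≈ -8.34 kJ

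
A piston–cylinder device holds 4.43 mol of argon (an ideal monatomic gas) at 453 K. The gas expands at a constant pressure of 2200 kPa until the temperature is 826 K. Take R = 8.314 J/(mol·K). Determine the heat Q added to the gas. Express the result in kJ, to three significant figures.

Isobaric: W = nRΔT = (4.43)(8.314)(373) = 13738 J.
ΔU = nCᵥΔT with Cᵥ = 3R/2: ΔU = (4.43)(12.47)(373) = 20607 J.
Q = ΔU + W = 20607 + 13738 = 34345 J.

Q ≈ 34.3 kJ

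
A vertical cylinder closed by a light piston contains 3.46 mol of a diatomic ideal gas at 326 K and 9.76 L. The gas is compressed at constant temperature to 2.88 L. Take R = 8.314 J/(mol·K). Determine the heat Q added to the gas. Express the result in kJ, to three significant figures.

Isothermal ⇒ ΔU = 0, so Q = W = nRT ln(V₂/V₁).
Q = (3.46)(8.314)(326) ln(2.88/9.76) = 9378 × -1.221 = -11446 J.

Q ≈ -11.4 kJ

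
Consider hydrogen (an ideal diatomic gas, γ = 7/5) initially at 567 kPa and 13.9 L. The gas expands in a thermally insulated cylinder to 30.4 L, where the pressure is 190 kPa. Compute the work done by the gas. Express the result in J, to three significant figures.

Adiabatic: W = (P₁V₁ − P₂V₂)/(γ − 1) with γ = 7/5.
P₁V₁ = 7881 J, P₂V₂ = 5776 J.
W = (7881 − 5776) / 0.4 = 5263 J.

W ≈ 5260 J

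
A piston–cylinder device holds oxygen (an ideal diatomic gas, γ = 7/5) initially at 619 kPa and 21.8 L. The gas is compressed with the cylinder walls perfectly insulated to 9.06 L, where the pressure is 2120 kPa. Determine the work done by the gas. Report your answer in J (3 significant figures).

W ≈ -14300 J

Adiabatic: W = (P₁V₁ − P₂V₂)/(γ − 1) with γ = 7/5.
P₁V₁ = 13494 J, P₂V₂ = 19207 J.
W = (13494 − 19207) / 0.4 = -14283 J.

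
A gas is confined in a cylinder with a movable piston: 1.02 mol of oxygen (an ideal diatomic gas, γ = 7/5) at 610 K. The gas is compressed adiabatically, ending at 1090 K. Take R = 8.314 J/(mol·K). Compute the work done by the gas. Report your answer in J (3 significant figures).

Adiabatic ⇒ Q = 0, so W_by = −ΔU = nCᵥ(T₁ − T₂).
Cᵥ = 5R/2 = 20.79 J/(mol·K).
W = (1.02)(20.79)(610 − 1090) = -10176 J.

W ≈ -10200 J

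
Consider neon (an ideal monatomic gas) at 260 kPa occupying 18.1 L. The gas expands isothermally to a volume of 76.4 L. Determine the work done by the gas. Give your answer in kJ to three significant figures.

Isothermal: W = nRT ln(V₂/V₁) = P₁V₁ ln(V₂/V₁).
P₁V₁ = (260 kPa)(18.1 L) = 4706 J.
W = 4706 × ln(76.4/18.1) = 4706 × 1.44
W_by_gas = 6777 J.

W ≈ 6.78 kJ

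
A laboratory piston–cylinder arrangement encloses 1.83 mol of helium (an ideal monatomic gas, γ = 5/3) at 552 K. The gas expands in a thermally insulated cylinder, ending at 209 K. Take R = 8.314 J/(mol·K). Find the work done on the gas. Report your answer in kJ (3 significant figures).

Adiabatic ⇒ Q = 0, so W_by = −ΔU = nCᵥ(T₁ − T₂).
Cᵥ = 3R/2 = 12.47 J/(mol·K).
W = (1.83)(12.47)(552 − 209) = 7828 J.
Work on gas = −W_by = -7828 J.

W ≈ -7.83 kJ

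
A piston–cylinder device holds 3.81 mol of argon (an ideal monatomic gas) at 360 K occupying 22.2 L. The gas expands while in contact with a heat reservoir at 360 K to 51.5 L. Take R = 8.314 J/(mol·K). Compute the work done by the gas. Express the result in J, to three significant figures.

W ≈ 9600 J

Isothermal: W = nRT ln(V₂/V₁).
W = (3.81)(8.314)(360) × ln(51.5/22.2)
  = 11403 × 0.8415
W_by_gas = 9596 J.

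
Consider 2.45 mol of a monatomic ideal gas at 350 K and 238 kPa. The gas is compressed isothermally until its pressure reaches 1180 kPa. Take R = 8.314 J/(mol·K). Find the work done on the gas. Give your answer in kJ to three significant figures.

Isothermal process: W = nRT ln(V₂/V₁) = nRT ln(P₁/P₂).
W = (2.45)(8.314)(350) × ln(238/1180)
  = 7129 × ln(0.2017) = 7129 × -1.601
W_by_gas = -11414 J; work on gas = −W_by = 11414 J.

W ≈ 11.4 kJ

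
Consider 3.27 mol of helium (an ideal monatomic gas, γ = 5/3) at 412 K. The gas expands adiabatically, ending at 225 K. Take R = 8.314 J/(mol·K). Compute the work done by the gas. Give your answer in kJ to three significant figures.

Adiabatic ⇒ Q = 0, so W_by = −ΔU = nCᵥ(T₁ − T₂).
Cᵥ = 3R/2 = 12.47 J/(mol·K).
W = (3.27)(12.47)(412 − 225) = 7626 J.

W ≈ 7.63 kJ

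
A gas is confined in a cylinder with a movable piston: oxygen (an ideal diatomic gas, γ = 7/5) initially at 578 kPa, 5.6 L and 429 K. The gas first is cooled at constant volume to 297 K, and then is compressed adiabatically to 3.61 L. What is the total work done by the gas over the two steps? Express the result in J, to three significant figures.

W_total ≈ -1080 J

Step 1 (isochoric): W = 0 (constant volume).
After step 1: P = 400.2 kPa (V unchanged).
Step 2 (adiabatic): W = (P₁V₁ − P₂V₂)/(γ−1) = (2241 − 2671)/0.4 = -1076 J.
W_total = 0 − 1076 = -1076 J.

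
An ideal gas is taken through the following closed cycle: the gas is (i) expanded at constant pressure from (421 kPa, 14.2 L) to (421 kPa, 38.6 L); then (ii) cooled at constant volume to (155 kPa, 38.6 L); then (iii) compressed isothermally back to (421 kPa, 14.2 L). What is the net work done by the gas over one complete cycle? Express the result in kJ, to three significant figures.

Leg (i): W = PΔV = (421)(38.6 − 14.2) = 10272 J.
Leg (ii): W = 0.
Leg (iii): W = PᵢVᵢ ln(V_f/Vᵢ) = (5983) ln(14.2/38.6) = -5983 J.
W_net = 10272 − 5983 = 4289 J.

W_net ≈ 4.29 kJ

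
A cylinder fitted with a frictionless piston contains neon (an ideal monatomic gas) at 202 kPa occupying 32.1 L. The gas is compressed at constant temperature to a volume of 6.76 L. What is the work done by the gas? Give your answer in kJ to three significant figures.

W ≈ -10.1 kJ

Isothermal: W = nRT ln(V₂/V₁) = P₁V₁ ln(V₂/V₁).
P₁V₁ = (202 kPa)(32.1 L) = 6484 J.
W = 6484 × ln(6.76/32.1) = 6484 × -1.558
W_by_gas = -10101 J.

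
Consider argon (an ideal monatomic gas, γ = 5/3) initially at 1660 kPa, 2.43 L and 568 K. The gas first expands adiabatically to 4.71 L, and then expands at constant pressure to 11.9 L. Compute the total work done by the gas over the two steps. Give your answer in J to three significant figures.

W_total ≈ 6120 J

Step 1 (adiabatic): W = (P₁V₁ − P₂V₂)/(γ−1) = (4034 − 2595)/0.667 = 2158 J.
After step 1: P = 550.9 kPa, V = 4.71 L, T = 365.4 K.
Step 2 (isobaric): W = PΔV = (550.9 kPa)(11.9 − 4.71 L) = 3961 J.
W_total = 2158 + 3961 = 6120 J.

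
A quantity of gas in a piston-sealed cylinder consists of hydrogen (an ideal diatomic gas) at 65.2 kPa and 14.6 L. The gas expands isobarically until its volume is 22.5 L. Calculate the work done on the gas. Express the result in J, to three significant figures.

Isobaric: W = P ΔV.
W = (65.2 kPa)(22.5 − 14.6 L) = (65.2)(7.9) = 515.1 J.
Work on gas = −W_by = -515.1 J.

W ≈ -515 J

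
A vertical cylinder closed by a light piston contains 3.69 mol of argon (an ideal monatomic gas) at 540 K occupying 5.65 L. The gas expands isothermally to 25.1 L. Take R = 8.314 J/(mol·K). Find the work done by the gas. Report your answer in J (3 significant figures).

Isothermal: W = nRT ln(V₂/V₁).
W = (3.69)(8.314)(540) × ln(25.1/5.65)
  = 16566 × 1.491
W_by_gas = 24704 J.

W ≈ 24700 J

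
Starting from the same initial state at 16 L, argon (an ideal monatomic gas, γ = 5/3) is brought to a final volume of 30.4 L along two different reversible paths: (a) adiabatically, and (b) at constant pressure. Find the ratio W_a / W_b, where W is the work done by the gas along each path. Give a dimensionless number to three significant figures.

W_a / W_b ≈ 0.580

Path (a) adiabatic: W = P₁V₁(1 − (V₁/V₂)^(γ−1))/(γ−1) → W_a/(P₁V₁) = 0.5222.
Path (b) isobaric: W = P₁(V₂ − V₁) → W_b/(P₁V₁) = 0.9.
W_a / W_b = 0.5222 / 0.9 = 0.5802.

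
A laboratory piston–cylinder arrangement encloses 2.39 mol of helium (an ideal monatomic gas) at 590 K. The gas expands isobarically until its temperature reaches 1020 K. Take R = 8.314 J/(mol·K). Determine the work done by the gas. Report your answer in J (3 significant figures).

W ≈ 8540 J

Isobaric: W = P ΔV = nR ΔT.
W = (2.39)(8.314)(1020 − 590) = 8544 J.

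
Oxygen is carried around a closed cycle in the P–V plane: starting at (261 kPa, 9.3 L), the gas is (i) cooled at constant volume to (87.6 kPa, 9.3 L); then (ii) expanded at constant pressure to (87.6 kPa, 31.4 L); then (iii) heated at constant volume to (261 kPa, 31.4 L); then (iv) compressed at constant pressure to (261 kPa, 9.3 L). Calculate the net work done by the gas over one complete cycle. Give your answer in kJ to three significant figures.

Constant-volume legs do no work.
W(ii) = (87.6)(31.4 − 9.3) = 1936 J; W(iv) = (261)(9.3 − 31.4) = -5768 J.
W_net = 1936 − 5768 = -3832 J (the counter-clockwise enclosed area).

W_net ≈ -3.83 kJ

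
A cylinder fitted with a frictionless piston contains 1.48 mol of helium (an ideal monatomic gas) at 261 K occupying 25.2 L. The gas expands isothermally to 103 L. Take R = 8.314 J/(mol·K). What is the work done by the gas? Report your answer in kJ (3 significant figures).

W ≈ 4.52 kJ

Isothermal: W = nRT ln(V₂/V₁).
W = (1.48)(8.314)(261) × ln(103/25.2)
  = 3212 × 1.408
W_by_gas = 4521 J.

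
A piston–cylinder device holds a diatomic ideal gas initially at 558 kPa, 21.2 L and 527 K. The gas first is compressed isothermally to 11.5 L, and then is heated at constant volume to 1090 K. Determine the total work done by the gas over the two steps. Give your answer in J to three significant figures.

W_total ≈ -7240 J

Step 1 (isothermal): W = P₁V₁ ln(V₂/V₁) = (11830) ln(11.5/21.2) = -7236 J.
Step 2 (isochoric): W = 0 (constant volume).
W_total = -7236 + 0 = -7236 J.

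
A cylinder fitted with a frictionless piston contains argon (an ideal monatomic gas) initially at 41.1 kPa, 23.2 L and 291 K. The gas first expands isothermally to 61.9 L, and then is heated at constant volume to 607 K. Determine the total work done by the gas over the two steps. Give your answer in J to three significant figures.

W_total ≈ 936 J

Step 1 (isothermal): W = P₁V₁ ln(V₂/V₁) = (953.5) ln(61.9/23.2) = 935.8 J.
Step 2 (isochoric): W = 0 (constant volume).
W_total = 935.8 + 0 = 935.8 J.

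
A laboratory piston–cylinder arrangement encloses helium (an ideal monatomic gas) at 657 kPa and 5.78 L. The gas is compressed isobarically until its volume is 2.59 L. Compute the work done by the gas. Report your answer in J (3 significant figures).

W ≈ -2100 J

Isobaric: W = P ΔV.
W = (657 kPa)(2.59 − 5.78 L) = (657)(-3.19) = -2096 J.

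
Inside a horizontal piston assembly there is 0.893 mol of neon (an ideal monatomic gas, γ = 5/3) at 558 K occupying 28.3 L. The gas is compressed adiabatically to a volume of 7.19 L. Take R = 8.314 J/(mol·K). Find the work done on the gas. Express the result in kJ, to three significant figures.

Adiabatic: TV^(γ−1) = const with γ = 5/3.
T₂ = T₁ (V₁/V₂)^(γ−1) = 558 × (28.3/7.19)^0.667 = 558 × 2.493 = 1391 K.
W_by = nCᵥ(T₁ − T₂) = (0.893)(12.47)(558 − 1391) = -9277 J.
Work on gas = −W_by = 9277 J.

W ≈ 9.28 kJ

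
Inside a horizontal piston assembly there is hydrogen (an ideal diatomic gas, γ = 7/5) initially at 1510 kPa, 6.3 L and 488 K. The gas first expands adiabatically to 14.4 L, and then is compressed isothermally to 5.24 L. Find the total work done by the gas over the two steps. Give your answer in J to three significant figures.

W_total ≈ -213 J

Step 1 (adiabatic): W = (P₁V₁ − P₂V₂)/(γ−1) = (9513 − 6835)/0.4 = 6696 J.
After step 1: P = 474.6 kPa, V = 14.4 L, T = 350.6 K.
Step 2 (isothermal): W = P₁V₁ ln(V₂/V₁) = (6835) ln(5.24/14.4) = -6909 J.
W_total = 6696 − 6909 = -212.9 J.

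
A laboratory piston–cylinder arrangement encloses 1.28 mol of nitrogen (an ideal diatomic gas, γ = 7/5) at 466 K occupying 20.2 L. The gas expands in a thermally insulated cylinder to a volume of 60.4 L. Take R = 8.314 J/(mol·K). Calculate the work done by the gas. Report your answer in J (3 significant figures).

W ≈ 4400 J

Adiabatic: TV^(γ−1) = const with γ = 7/5.
T₂ = T₁ (V₁/V₂)^(γ−1) = 466 × (20.2/60.4)^0.4 = 466 × 0.6452 = 300.7 K.
W_by = nCᵥ(T₁ − T₂) = (1.28)(20.79)(466 − 300.7) = 4398 J.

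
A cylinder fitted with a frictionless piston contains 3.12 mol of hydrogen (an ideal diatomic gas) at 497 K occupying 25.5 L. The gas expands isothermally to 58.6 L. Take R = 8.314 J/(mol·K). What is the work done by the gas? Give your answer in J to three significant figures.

W ≈ 10700 J

Isothermal: W = nRT ln(V₂/V₁).
W = (3.12)(8.314)(497) × ln(58.6/25.5)
  = 12892 × 0.8321
W_by_gas = 10727 J.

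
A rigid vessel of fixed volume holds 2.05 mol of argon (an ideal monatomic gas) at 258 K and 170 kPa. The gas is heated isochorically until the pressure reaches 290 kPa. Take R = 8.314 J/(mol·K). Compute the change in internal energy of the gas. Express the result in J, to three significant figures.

Constant volume ⇒ W = 0, so Q = ΔU = nCᵥΔT with Cᵥ = 3R/2 = 12.47 J/(mol·K).
At constant V, T₂/T₁ = P₂/P₁ ⇒ ΔT = T₁(P₂/P₁ − 1) = 258·(290/170 − 1) = 182.1 K.
ΔU = (2.05)(12.47)(182.1) = 4656 J.

ΔU ≈ 4660 J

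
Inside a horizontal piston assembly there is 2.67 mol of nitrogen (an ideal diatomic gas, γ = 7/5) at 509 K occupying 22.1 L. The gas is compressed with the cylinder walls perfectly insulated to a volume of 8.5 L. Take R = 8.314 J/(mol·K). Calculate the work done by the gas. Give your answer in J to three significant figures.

W ≈ -13100 J

Adiabatic: TV^(γ−1) = const with γ = 7/5.
T₂ = T₁ (V₁/V₂)^(γ−1) = 509 × (22.1/8.5)^0.4 = 509 × 1.466 = 745.9 K.
W_by = nCᵥ(T₁ − T₂) = (2.67)(20.79)(509 − 745.9) = -13150 J.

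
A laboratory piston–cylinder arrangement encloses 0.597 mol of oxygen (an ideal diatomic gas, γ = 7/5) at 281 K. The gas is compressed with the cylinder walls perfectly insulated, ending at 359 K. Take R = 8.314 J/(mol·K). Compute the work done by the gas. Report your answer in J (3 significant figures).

W ≈ -968 J

Adiabatic ⇒ Q = 0, so W_by = −ΔU = nCᵥ(T₁ − T₂).
Cᵥ = 5R/2 = 20.79 J/(mol·K).
W = (0.597)(20.79)(281 − 359) = -967.9 J.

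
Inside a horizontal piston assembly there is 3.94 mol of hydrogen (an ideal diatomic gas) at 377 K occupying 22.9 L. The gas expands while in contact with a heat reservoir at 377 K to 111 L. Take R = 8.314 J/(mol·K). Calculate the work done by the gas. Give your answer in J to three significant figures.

W ≈ 19500 J

Isothermal: W = nRT ln(V₂/V₁).
W = (3.94)(8.314)(377) × ln(111/22.9)
  = 12349 × 1.578
W_by_gas = 19492 J.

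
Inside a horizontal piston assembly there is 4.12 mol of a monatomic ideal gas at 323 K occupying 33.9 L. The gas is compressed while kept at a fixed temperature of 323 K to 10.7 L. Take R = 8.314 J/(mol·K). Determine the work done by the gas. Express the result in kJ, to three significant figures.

W ≈ -12.8 kJ

Isothermal: W = nRT ln(V₂/V₁).
W = (4.12)(8.314)(323) × ln(10.7/33.9)
  = 11064 × -1.153
W_by_gas = -12759 J.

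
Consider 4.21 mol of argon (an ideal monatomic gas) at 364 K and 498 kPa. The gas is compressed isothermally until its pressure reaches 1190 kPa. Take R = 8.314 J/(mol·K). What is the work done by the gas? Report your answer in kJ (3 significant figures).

Isothermal process: W = nRT ln(V₂/V₁) = nRT ln(P₁/P₂).
W = (4.21)(8.314)(364) × ln(498/1190)
  = 12741 × ln(0.4185) = 12741 × -0.8711
W_by_gas = -11099 J.

W ≈ -11.1 kJ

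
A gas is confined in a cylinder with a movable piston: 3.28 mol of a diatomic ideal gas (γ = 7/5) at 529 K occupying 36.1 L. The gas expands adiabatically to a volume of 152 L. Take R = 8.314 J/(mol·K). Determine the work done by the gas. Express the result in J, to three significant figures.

Adiabatic: TV^(γ−1) = const with γ = 7/5.
T₂ = T₁ (V₁/V₂)^(γ−1) = 529 × (36.1/152)^0.4 = 529 × 0.5627 = 297.7 K.
W_by = nCᵥ(T₁ − T₂) = (3.28)(20.79)(529 − 297.7) = 15772 J.

W ≈ 15800 J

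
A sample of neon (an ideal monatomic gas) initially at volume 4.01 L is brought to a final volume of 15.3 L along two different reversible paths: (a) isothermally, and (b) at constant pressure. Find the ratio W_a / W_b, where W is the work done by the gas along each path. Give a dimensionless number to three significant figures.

Path (a) isothermal: W = P₁V₁ ln(V₂/V₁) → W_a/(P₁V₁) = 1.339.
Path (b) isobaric: W = P₁(V₂ − V₁) → W_b/(P₁V₁) = 2.815.
W_a / W_b = 1.339 / 2.815 = 0.4756.

W_a / W_b ≈ 0.476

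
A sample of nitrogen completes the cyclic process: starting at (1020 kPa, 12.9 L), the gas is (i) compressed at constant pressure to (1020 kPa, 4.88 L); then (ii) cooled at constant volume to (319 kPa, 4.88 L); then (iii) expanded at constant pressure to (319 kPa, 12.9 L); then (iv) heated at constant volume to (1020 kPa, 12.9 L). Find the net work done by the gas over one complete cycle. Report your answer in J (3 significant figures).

W_net ≈ -5620 J

Constant-volume legs do no work.
W(i) = (1020)(4.88 − 12.9) = -8180 J; W(iii) = (319)(12.9 − 4.88) = 2558 J.
W_net = -8180 + 2558 = -5622 J (the counter-clockwise enclosed area).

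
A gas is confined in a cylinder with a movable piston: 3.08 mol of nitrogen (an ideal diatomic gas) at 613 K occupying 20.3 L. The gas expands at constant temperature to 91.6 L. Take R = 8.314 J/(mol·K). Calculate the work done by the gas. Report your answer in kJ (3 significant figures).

W ≈ 23.7 kJ

Isothermal: W = nRT ln(V₂/V₁).
W = (3.08)(8.314)(613) × ln(91.6/20.3)
  = 15697 × 1.507
W_by_gas = 23653 J.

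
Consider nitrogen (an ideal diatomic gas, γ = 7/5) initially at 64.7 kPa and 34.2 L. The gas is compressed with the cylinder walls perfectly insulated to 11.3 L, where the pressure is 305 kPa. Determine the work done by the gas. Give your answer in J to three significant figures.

Adiabatic: W = (P₁V₁ − P₂V₂)/(γ − 1) with γ = 7/5.
P₁V₁ = 2213 J, P₂V₂ = 3446 J.
W = (2213 − 3446) / 0.4 = -3084 J.

W ≈ -3080 J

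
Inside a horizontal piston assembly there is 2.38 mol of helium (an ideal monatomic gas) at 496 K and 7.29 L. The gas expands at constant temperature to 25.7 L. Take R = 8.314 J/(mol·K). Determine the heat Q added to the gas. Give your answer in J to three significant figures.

Q ≈ 12400 J

Isothermal ⇒ ΔU = 0, so Q = W = nRT ln(V₂/V₁).
Q = (2.38)(8.314)(496) ln(25.7/7.29) = 9815 × 1.26 = 12366 J.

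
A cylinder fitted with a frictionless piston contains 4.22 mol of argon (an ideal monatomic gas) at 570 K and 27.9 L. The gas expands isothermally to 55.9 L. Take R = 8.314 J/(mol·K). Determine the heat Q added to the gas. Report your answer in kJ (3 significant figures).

Q ≈ 13.9 kJ

Isothermal ⇒ ΔU = 0, so Q = W = nRT ln(V₂/V₁).
Q = (4.22)(8.314)(570) ln(55.9/27.9) = 19998 × 0.6949 = 13898 J.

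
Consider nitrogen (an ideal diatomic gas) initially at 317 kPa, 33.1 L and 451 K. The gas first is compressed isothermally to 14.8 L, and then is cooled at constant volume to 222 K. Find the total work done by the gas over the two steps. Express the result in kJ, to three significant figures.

Step 1 (isothermal): W = P₁V₁ ln(V₂/V₁) = (10493) ln(14.8/33.1) = -8446 J.
Step 2 (isochoric): W = 0 (constant volume).
W_total = -8446 + 0 = -8446 J.

W_total ≈ -8.45 kJ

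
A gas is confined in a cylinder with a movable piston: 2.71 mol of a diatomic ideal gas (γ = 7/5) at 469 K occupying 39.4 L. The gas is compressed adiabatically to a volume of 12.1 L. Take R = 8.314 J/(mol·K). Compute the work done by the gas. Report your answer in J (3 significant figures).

Adiabatic: TV^(γ−1) = const with γ = 7/5.
T₂ = T₁ (V₁/V₂)^(γ−1) = 469 × (39.4/12.1)^0.4 = 469 × 1.604 = 752.1 K.
W_by = nCᵥ(T₁ − T₂) = (2.71)(20.79)(469 − 752.1) = -15944 J.

W ≈ -15900 J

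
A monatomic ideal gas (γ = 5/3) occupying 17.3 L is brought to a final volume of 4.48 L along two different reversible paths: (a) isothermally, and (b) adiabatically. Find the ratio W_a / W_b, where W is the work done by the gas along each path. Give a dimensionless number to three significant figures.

Path (a) isothermal: W = P₁V₁ ln(V₂/V₁) → W_a/(P₁V₁) = -1.351.
Path (b) adiabatic: W = P₁V₁(1 − (V₁/V₂)^(γ−1))/(γ−1) → W_b/(P₁V₁) = -2.192.
W_a / W_b = -1.351 / -2.192 = 0.6164.

W_a / W_b ≈ 0.616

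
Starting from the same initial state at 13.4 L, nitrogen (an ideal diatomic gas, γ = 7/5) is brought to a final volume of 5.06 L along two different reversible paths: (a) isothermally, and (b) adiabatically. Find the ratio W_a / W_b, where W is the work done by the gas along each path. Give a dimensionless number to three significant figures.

Path (a) isothermal: W = P₁V₁ ln(V₂/V₁) → W_a/(P₁V₁) = -0.9739.
Path (b) adiabatic: W = P₁V₁(1 − (V₁/V₂)^(γ−1))/(γ−1) → W_b/(P₁V₁) = -1.191.
W_a / W_b = -0.9739 / -1.191 = 0.8178.

W_a / W_b ≈ 0.818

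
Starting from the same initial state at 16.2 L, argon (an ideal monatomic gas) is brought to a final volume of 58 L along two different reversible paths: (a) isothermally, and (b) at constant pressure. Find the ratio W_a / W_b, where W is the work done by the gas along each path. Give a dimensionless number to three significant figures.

Path (a) isothermal: W = P₁V₁ ln(V₂/V₁) → W_a/(P₁V₁) = 1.275.
Path (b) isobaric: W = P₁(V₂ − V₁) → W_b/(P₁V₁) = 2.58.
W_a / W_b = 1.275 / 2.58 = 0.4943.

W_a / W_b ≈ 0.494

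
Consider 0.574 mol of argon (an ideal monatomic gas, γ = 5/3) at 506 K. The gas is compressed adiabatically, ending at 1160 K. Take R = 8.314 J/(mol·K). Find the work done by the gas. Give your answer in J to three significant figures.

Adiabatic ⇒ Q = 0, so W_by = −ΔU = nCᵥ(T₁ − T₂).
Cᵥ = 3R/2 = 12.47 J/(mol·K).
W = (0.574)(12.47)(506 − 1160) = -4682 J.

W ≈ -4680 J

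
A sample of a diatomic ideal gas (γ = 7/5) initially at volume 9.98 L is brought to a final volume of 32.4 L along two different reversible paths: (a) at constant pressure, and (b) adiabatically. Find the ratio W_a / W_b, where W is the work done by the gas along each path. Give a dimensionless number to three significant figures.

Path (a) isobaric: W = P₁(V₂ − V₁) → W_a/(P₁V₁) = 2.246.
Path (b) adiabatic: W = P₁V₁(1 − (V₁/V₂)^(γ−1))/(γ−1) → W_b/(P₁V₁) = 0.9391.
W_a / W_b = 2.246 / 0.9391 = 2.392.

W_a / W_b ≈ 2.39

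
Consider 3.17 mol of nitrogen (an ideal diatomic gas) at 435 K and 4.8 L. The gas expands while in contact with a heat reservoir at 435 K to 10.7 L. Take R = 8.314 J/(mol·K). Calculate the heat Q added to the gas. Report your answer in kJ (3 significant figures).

Isothermal ⇒ ΔU = 0, so Q = W = nRT ln(V₂/V₁).
Q = (3.17)(8.314)(435) ln(10.7/4.8) = 11465 × 0.8016 = 9190 J.

Q ≈ 9.19 kJ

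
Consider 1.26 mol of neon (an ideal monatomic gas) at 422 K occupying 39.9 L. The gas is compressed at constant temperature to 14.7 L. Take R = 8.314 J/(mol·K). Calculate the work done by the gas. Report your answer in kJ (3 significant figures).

Isothermal: W = nRT ln(V₂/V₁).
W = (1.26)(8.314)(422) × ln(14.7/39.9)
  = 4421 × -0.9985
W_by_gas = -4414 J.

W ≈ -4.41 kJ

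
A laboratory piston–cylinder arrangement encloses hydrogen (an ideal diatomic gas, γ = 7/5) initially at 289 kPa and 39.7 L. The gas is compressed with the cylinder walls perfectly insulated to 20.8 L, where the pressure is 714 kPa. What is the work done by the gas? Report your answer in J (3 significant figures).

W ≈ -8440 J

Adiabatic: W = (P₁V₁ − P₂V₂)/(γ − 1) with γ = 7/5.
P₁V₁ = 11473 J, P₂V₂ = 14851 J.
W = (11473 − 14851) / 0.4 = -8445 J.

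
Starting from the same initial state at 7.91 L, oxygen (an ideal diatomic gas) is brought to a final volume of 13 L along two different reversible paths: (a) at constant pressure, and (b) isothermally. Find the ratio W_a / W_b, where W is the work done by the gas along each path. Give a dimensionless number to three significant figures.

Path (a) isobaric: W = P₁(V₂ − V₁) → W_a/(P₁V₁) = 0.6435.
Path (b) isothermal: W = P₁V₁ ln(V₂/V₁) → W_b/(P₁V₁) = 0.4968.
W_a / W_b = 0.6435 / 0.4968 = 1.295.

W_a / W_b ≈ 1.30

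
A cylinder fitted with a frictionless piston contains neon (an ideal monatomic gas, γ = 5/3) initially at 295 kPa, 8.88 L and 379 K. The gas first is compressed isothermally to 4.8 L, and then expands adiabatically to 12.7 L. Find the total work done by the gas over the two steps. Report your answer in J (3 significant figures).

Step 1 (isothermal): W = P₁V₁ ln(V₂/V₁) = (2620) ln(4.8/8.88) = -1612 J.
After step 1: P = 545.8 kPa, V = 4.8 L, T = 379 K.
Step 2 (adiabatic): W = (P₁V₁ − P₂V₂)/(γ−1) = (2620 − 1369)/0.667 = 1875 J.
W_total = -1612 + 1875 = 263.8 J.

W_total ≈ 264 J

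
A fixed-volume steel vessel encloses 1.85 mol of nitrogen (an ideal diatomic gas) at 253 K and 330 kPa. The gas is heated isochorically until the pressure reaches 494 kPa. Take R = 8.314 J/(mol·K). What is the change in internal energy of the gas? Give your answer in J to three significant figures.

ΔU ≈ 4830 J

Constant volume ⇒ W = 0, so Q = ΔU = nCᵥΔT with Cᵥ = 5R/2 = 20.79 J/(mol·K).
At constant V, T₂/T₁ = P₂/P₁ ⇒ ΔT = T₁(P₂/P₁ − 1) = 253·(494/330 − 1) = 125.7 K.
ΔU = (1.85)(20.79)(125.7) = 4835 J.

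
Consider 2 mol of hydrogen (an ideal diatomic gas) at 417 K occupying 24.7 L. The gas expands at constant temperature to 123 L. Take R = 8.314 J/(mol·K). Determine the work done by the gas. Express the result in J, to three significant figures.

Isothermal: W = nRT ln(V₂/V₁).
W = (2)(8.314)(417) × ln(123/24.7)
  = 6934 × 1.605
W_by_gas = 11132 J.

W ≈ 11100 J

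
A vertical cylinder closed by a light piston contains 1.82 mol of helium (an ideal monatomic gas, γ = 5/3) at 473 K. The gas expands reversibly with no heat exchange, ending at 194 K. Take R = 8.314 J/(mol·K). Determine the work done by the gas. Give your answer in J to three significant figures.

Adiabatic ⇒ Q = 0, so W_by = −ΔU = nCᵥ(T₁ − T₂).
Cᵥ = 3R/2 = 12.47 J/(mol·K).
W = (1.82)(12.47)(473 − 194) = 6333 J.

W ≈ 6330 J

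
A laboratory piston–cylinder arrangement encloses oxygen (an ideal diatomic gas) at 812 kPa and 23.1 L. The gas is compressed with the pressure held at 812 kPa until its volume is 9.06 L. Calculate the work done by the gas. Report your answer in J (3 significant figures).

Isobaric: W = P ΔV.
W = (812 kPa)(9.06 − 23.1 L) = (812)(-14.04) = -11400 J.

W ≈ -11400 J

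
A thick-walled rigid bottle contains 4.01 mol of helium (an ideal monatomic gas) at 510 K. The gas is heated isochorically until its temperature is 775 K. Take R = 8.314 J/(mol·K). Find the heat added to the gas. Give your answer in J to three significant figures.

Q ≈ 13300 J

Constant volume ⇒ W = 0, so Q = ΔU = nCᵥΔT with Cᵥ = 3R/2 = 12.47 J/(mol·K).
ΔU = (4.01)(12.47)(775 − 510) = 13252 J.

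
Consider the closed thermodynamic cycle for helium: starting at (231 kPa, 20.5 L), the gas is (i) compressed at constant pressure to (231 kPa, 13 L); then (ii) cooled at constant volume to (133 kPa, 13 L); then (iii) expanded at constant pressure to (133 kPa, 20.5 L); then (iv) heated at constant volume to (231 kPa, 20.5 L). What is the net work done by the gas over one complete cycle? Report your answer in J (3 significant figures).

W_net ≈ -735 J

Constant-volume legs do no work.
W(i) = (231)(13 − 20.5) = -1732 J; W(iii) = (133)(20.5 − 13) = 997.5 J.
W_net = -1732 + 997.5 = -735 J (the counter-clockwise enclosed area).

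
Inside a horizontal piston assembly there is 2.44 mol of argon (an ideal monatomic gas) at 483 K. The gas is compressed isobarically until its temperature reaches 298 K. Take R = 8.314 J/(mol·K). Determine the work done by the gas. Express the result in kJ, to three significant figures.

W ≈ -3.75 kJ

Isobaric: W = P ΔV = nR ΔT.
W = (2.44)(8.314)(298 − 483) = -3753 J.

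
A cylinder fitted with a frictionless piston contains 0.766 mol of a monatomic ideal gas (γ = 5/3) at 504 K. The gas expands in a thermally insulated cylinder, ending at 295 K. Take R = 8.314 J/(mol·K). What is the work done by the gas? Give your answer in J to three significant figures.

Adiabatic ⇒ Q = 0, so W_by = −ΔU = nCᵥ(T₁ − T₂).
Cᵥ = 3R/2 = 12.47 J/(mol·K).
W = (0.766)(12.47)(504 − 295) = 1997 J.

W ≈ 2000 J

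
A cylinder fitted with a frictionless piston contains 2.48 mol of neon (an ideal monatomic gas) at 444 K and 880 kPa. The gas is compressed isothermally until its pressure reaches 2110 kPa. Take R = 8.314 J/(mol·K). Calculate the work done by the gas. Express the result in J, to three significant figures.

Isothermal process: W = nRT ln(V₂/V₁) = nRT ln(P₁/P₂).
W = (2.48)(8.314)(444) × ln(880/2110)
  = 9155 × ln(0.4171) = 9155 × -0.8745
W_by_gas = -8006 J.

W ≈ -8010 J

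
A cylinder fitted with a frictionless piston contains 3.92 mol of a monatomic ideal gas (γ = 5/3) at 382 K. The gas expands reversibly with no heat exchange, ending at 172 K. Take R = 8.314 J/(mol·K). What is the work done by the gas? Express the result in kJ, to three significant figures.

W ≈ 10.3 kJ

Adiabatic ⇒ Q = 0, so W_by = −ΔU = nCᵥ(T₁ − T₂).
Cᵥ = 3R/2 = 12.47 J/(mol·K).
W = (3.92)(12.47)(382 − 172) = 10266 J.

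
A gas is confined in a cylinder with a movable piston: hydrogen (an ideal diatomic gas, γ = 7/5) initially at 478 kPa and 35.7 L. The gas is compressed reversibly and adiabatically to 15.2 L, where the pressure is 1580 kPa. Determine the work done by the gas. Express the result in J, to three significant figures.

Adiabatic: W = (P₁V₁ − P₂V₂)/(γ − 1) with γ = 7/5.
P₁V₁ = 17065 J, P₂V₂ = 24016 J.
W = (17065 − 24016) / 0.4 = -17378 J.

W ≈ -17400 J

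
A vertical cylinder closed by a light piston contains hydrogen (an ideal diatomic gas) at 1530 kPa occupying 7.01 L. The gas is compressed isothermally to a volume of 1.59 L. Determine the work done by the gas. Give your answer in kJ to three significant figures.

Isothermal: W = nRT ln(V₂/V₁) = P₁V₁ ln(V₂/V₁).
P₁V₁ = (1530 kPa)(7.01 L) = 10725 J.
W = 10725 × ln(1.59/7.01) = 10725 × -1.484
W_by_gas = -15912 J.

W ≈ -15.9 kJ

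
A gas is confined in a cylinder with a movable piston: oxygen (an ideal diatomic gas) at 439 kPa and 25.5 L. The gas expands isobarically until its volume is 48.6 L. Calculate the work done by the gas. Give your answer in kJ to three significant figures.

Isobaric: W = P ΔV.
W = (439 kPa)(48.6 − 25.5 L) = (439)(23.1) = 10141 J.

W ≈ 10.1 kJ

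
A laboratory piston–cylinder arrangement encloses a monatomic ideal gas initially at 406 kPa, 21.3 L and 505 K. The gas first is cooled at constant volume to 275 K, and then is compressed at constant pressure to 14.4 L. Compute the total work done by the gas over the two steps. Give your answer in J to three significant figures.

Step 1 (isochoric): W = 0 (constant volume).
After step 1: P = 221.1 kPa (V unchanged).
Step 2 (isobaric): W = PΔV = (221.1 kPa)(14.4 − 21.3 L) = -1526 J.
W_total = 0 − 1526 = -1526 J.

W_total ≈ -1530 J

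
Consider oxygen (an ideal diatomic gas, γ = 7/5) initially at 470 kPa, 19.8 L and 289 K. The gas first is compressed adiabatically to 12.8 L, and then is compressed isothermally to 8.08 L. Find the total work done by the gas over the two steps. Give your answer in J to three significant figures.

Step 1 (adiabatic): W = (P₁V₁ − P₂V₂)/(γ−1) = (9306 − 11080)/0.4 = -4435 J.
After step 1: P = 865.6 kPa, V = 12.8 L, T = 344.1 K.
Step 2 (isothermal): W = P₁V₁ ln(V₂/V₁) = (11080) ln(8.08/12.8) = -5097 J.
W_total = -4435 − 5097 = -9533 J.

W_total ≈ -9530 J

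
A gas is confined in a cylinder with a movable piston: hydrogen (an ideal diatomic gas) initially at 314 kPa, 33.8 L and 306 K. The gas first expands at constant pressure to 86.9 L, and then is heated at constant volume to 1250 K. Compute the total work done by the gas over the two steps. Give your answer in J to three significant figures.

W_total ≈ 16700 J

Step 1 (isobaric): W = PΔV = (314 kPa)(86.9 − 33.8 L) = 16673 J.
Step 2 (isochoric): W = 0 (constant volume).
W_total = 16673 + 0 = 16673 J.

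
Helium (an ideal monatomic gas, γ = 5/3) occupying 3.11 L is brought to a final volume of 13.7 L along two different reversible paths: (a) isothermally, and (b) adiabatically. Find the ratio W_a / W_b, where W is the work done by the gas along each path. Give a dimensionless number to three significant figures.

Path (a) isothermal: W = P₁V₁ ln(V₂/V₁) → W_a/(P₁V₁) = 1.483.
Path (b) adiabatic: W = P₁V₁(1 − (V₁/V₂)^(γ−1))/(γ−1) → W_b/(P₁V₁) = 0.9418.
W_a / W_b = 1.483 / 0.9418 = 1.574.

W_a / W_b ≈ 1.57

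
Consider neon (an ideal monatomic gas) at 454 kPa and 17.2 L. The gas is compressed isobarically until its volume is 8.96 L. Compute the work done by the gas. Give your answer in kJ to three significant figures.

Isobaric: W = P ΔV.
W = (454 kPa)(8.96 − 17.2 L) = (454)(-8.24) = -3741 J.

W ≈ -3.74 kJ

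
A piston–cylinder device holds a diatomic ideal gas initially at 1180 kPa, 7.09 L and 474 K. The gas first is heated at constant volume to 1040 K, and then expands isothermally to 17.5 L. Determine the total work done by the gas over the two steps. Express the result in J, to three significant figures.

Step 1 (isochoric): W = 0 (constant volume).
After step 1: P = 2589 kPa (V unchanged).
Step 2 (isothermal): W = P₁V₁ ln(V₂/V₁) = (18356) ln(17.5/7.09) = 16585 J.
W_total = 0 + 16585 = 16585 J.

W_total ≈ 16600 J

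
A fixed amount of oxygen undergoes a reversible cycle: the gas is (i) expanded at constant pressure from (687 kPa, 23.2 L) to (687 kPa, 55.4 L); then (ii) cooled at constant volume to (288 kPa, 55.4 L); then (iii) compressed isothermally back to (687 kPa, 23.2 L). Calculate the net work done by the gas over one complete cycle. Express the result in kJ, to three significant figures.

Leg (i): W = PΔV = (687)(55.4 − 23.2) = 22121 J.
Leg (ii): W = 0.
Leg (iii): W = PᵢVᵢ ln(V_f/Vᵢ) = (15955) ln(23.2/55.4) = -13888 J.
W_net = 22121 − 13888 = 8234 J.

W_net ≈ 8.23 kJ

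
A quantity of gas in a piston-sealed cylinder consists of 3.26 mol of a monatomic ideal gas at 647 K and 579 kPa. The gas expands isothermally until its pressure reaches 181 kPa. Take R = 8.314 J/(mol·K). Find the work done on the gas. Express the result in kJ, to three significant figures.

W ≈ -20.4 kJ

Isothermal process: W = nRT ln(V₂/V₁) = nRT ln(P₁/P₂).
W = (3.26)(8.314)(647) × ln(579/181)
  = 17536 × ln(3.199) = 17536 × 1.163
W_by_gas = 20391 J; work on gas = −W_by = -20391 J.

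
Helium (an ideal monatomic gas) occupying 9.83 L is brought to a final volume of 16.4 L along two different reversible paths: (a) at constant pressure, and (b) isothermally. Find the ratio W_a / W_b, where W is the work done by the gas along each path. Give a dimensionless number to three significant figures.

Path (a) isobaric: W = P₁(V₂ − V₁) → W_a/(P₁V₁) = 0.6684.
Path (b) isothermal: W = P₁V₁ ln(V₂/V₁) → W_b/(P₁V₁) = 0.5118.
W_a / W_b = 0.6684 / 0.5118 = 1.306.

W_a / W_b ≈ 1.31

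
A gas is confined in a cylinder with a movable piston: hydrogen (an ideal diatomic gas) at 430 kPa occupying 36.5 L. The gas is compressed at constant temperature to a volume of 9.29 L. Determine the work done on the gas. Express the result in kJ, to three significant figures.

Isothermal: W = nRT ln(V₂/V₁) = P₁V₁ ln(V₂/V₁).
P₁V₁ = (430 kPa)(36.5 L) = 15695 J.
W = 15695 × ln(9.29/36.5) = 15695 × -1.368
W_by_gas = -21477 J; work on gas = −W_by = 21477 J.

W ≈ 21.5 kJ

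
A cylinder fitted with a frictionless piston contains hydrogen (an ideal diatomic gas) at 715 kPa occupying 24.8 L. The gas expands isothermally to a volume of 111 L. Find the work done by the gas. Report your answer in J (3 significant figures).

Isothermal: W = nRT ln(V₂/V₁) = P₁V₁ ln(V₂/V₁).
P₁V₁ = (715 kPa)(24.8 L) = 17732 J.
W = 17732 × ln(111/24.8) = 17732 × 1.499
W_by_gas = 26575 J.

W ≈ 26600 J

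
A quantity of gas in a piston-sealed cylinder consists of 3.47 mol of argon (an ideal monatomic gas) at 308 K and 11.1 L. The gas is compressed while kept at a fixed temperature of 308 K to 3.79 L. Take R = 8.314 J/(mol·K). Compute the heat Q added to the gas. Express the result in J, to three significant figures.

Q ≈ -9550 J

Isothermal ⇒ ΔU = 0, so Q = W = nRT ln(V₂/V₁).
Q = (3.47)(8.314)(308) ln(3.79/11.1) = 8886 × -1.075 = -9548 J.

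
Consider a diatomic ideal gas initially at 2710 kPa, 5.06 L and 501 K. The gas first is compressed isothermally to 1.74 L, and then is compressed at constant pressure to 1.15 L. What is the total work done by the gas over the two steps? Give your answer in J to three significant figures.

Step 1 (isothermal): W = P₁V₁ ln(V₂/V₁) = (13713) ln(1.74/5.06) = -14638 J.
After step 1: P = 7881 kPa, V = 1.74 L, T = 501 K.
Step 2 (isobaric): W = PΔV = (7881 kPa)(1.15 − 1.74 L) = -4650 J.
W_total = -14638 − 4650 = -19288 J.

W_total ≈ -19300 J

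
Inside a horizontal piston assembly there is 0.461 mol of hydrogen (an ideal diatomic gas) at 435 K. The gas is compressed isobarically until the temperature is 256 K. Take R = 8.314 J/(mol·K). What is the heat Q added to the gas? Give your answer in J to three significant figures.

Q ≈ -2400 J

Isobaric: W = nRΔT = (0.461)(8.314)(-179) = -686.1 J.
ΔU = nCᵥΔT with Cᵥ = 5R/2: ΔU = (0.461)(20.79)(-179) = -1715 J.
Q = ΔU + W = -1715 − 686.1 = -2401 J.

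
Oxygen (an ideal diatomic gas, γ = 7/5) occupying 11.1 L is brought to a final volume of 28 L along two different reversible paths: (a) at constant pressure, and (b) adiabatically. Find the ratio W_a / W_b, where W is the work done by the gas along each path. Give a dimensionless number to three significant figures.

W_a / W_b ≈ 1.97

Path (a) isobaric: W = P₁(V₂ − V₁) → W_a/(P₁V₁) = 1.523.
Path (b) adiabatic: W = P₁V₁(1 − (V₁/V₂)^(γ−1))/(γ−1) → W_b/(P₁V₁) = 0.7733.
W_a / W_b = 1.523 / 0.7733 = 1.969.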